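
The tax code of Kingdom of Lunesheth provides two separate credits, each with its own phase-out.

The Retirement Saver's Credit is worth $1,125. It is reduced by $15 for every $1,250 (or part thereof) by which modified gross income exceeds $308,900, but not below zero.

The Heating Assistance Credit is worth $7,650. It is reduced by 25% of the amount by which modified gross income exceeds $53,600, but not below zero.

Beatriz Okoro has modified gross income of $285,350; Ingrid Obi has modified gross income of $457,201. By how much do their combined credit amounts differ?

$1,125

Beatriz ($285,350): Retirement Saver's Credit: $285,350 is at or below the $308,900 threshold, so the full $1,125 applies. Heating Assistance Credit: 25% of the $231,750 excess over $53,600 is $57,937.50 ≥ base, so the credit is $0. total $1,125 + $0 = $1,125
Ingrid ($457,201): Retirement Saver's Credit: income exceeds $308,900 by $148,301 → 119 increments × $15 = $1,785 ≥ base, so the credit is $0. Heating Assistance Credit: 25% of the $403,601 excess over $53,600 is $100,900.25 ≥ base, so the credit is $0. total $0 + $0 = $0
Difference: |$1,125 − $0| = $1,125.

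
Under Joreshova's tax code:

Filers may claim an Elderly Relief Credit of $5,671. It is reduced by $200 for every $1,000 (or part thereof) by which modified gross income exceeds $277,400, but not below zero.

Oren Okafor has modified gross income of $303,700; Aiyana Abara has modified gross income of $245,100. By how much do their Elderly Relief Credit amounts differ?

$5,400

Oren ($303,700): Elderly Relief Credit: income exceeds $277,400 by $26,300, which is 27 full-or-partial $1,000 increments; reduction = 27 × $200 = $5,400, leaving $271.
Aiyana ($245,100): Elderly Relief Credit: $245,100 is at or below the $277,400 threshold, so the full $5,671 applies.
Difference: |$271 − $5,671| = $5,400.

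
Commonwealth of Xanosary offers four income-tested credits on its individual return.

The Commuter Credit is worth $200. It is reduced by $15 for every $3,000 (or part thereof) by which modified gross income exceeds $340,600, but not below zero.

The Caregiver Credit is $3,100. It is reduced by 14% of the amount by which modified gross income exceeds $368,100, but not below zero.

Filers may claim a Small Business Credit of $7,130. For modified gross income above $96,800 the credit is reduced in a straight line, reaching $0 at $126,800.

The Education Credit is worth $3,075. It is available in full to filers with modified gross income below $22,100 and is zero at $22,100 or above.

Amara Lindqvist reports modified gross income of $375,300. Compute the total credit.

Commuter Credit: income exceeds $340,600 by $34,700, which is 12 full-or-partial $3,000 increments; reduction = 12 × $15 = $180, leaving $20.
Caregiver Credit: 14% of the $7,200 excess over $368,100 is $1,008; credit = $3,100 − $1,008 = $2,092.
Small Business Credit: $375,300 is at or above $126,800, so the credit is $0.
Education Credit: $375,300 meets or exceeds the $22,100 cutoff, so the credit is $0.
Total: $20 + $2,092 + $0 + $0 = $2,112.

$2,112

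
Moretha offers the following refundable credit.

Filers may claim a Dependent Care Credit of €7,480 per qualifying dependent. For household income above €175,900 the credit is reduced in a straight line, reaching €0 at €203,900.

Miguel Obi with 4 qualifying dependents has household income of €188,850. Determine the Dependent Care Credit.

€16,082

Dependent Care Credit: base = 4 × €7,480 = €29,920. €188,850 is €12,950 into a €28,000 phase-out range, leaving 15,050/28,000 of the credit: €29,920 × 15,050/28,000 = €16,082.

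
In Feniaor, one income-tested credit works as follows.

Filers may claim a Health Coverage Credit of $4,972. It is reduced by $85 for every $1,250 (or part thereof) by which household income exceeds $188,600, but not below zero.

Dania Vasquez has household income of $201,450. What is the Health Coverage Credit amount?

$4,037

Health Coverage Credit: income exceeds $188,600 by $12,850, which is 11 full-or-partial $1,250 increments; reduction = 11 × $85 = $935, leaving $4,037.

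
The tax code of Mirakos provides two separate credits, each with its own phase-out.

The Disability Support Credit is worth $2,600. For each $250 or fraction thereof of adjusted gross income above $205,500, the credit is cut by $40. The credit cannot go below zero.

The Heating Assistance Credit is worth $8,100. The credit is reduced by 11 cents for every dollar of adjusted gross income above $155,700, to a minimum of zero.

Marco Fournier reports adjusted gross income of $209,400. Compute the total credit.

Disability Support Credit: income exceeds $205,500 by $3,900, which is 16 full-or-partial $250 increments; reduction = 16 × $40 = $640, leaving $1,960.
Heating Assistance Credit: 11% of the $53,700 excess over $155,700 is $5,907; credit = $8,100 − $5,907 = $2,193.
Total: $1,960 + $2,193 = $4,153.

$4,153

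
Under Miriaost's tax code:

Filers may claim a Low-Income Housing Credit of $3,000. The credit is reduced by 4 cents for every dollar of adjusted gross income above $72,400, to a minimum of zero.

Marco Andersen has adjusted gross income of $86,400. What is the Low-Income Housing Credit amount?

$2,440

Low-Income Housing Credit: 4% of the $14,000 excess over $72,400 is $560; credit = $3,000 − $560 = $2,440.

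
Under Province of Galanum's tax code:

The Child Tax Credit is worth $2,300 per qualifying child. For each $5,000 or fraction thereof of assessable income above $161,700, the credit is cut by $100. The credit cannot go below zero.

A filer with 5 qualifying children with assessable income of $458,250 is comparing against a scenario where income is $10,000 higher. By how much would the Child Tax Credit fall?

At $458,250 — base = 5 × $2,300 = $11,500. income exceeds $161,700 by $296,550, which is 60 full-or-partial $5,000 increments; reduction = 60 × $100 = $6,000, leaving $5,500.
At $468,250 — base = 5 × $2,300 = $11,500. income exceeds $161,700 by $306,550, which is 62 full-or-partial $5,000 increments; reduction = 62 × $100 = $6,200, leaving $5,300.
Lost: $5,500 − $5,300 = $200.

$200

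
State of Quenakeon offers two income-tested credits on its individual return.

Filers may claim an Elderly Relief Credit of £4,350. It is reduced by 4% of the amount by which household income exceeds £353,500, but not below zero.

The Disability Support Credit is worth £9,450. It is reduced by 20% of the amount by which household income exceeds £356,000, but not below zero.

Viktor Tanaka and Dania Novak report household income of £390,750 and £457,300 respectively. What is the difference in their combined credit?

Viktor (£390,750): Elderly Relief Credit: 4% of the £37,250 excess over £353,500 is £1,490; credit = £4,350 − £1,490 = £2,860. Disability Support Credit: 20% of the £34,750 excess over £356,000 is £6,950; credit = £9,450 − £6,950 = £2,500. total £2,860 + £2,500 = £5,360
Dania (£457,300): Elderly Relief Credit: 4% of the £103,800 excess over £353,500 is £4,152; credit = £4,350 − £4,152 = £198. Disability Support Credit: 20% of the £101,300 excess over £356,000 is £20,260 ≥ base, so the credit is £0. total £198 + £0 = £198
Difference: |£5,360 − £198| = £5,162.

£5,162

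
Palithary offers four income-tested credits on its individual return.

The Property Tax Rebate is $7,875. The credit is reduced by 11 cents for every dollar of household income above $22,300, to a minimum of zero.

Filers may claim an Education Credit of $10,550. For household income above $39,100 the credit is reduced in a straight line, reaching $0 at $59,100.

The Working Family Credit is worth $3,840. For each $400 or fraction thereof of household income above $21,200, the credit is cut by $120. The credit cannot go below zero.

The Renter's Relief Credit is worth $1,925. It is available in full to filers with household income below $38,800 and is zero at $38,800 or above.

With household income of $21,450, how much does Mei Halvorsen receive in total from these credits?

$24,070

Property Tax Rebate: $21,450 is at or below the $22,300 threshold, so the full $7,875 applies.
Education Credit: $21,450 is at or below the $39,100 threshold, so the full $10,550 applies.
Working Family Credit: income exceeds $21,200 by $250, which is 1 full-or-partial $400 increment; reduction = 1 × $120 = $120, leaving $3,720.
Renter's Relief Credit: $21,450 is below the $38,800 cutoff, so the full $1,925 applies.
Total: $7,875 + $10,550 + $3,720 + $1,925 = $24,070.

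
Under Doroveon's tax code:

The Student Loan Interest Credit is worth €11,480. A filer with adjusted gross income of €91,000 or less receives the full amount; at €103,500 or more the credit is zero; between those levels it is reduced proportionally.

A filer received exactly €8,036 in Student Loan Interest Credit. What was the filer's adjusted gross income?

€8,036 is 8,036/11,480 of the full €11,480, so 3,444/11,480 of the €12,500 range has been used: income = €91,000 + €12,500 × 3,444/11,480 = €94,750.

€94,750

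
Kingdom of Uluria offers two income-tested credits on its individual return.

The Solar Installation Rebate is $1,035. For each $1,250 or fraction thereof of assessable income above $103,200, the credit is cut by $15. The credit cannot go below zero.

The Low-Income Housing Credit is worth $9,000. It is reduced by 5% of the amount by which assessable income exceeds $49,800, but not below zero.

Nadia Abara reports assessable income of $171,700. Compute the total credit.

$3,115

Solar Installation Rebate: income exceeds $103,200 by $68,500, which is 55 full-or-partial $1,250 increments; reduction = 55 × $15 = $825, leaving $210.
Low-Income Housing Credit: 5% of the $121,900 excess over $49,800 is $6,095; credit = $9,000 − $6,095 = $2,905.
Total: $210 + $2,905 = $3,115.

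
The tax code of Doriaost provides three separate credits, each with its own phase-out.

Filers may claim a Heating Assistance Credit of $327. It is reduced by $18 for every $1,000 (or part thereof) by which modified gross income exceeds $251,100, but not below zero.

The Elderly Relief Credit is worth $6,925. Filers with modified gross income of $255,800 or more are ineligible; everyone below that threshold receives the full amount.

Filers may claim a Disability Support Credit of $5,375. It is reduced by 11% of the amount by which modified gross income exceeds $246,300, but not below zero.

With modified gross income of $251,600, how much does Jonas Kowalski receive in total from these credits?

Heating Assistance Credit: income exceeds $251,100 by $500, which is 1 full-or-partial $1,000 increment; reduction = 1 × $18 = $18, leaving $309.
Elderly Relief Credit: $251,600 is below the $255,800 cutoff, so the full $6,925 applies.
Disability Support Credit: 11% of the $5,300 excess over $246,300 is $583; credit = $5,375 − $583 = $4,792.
Total: $309 + $6,925 + $4,792 = $12,026.

$12,026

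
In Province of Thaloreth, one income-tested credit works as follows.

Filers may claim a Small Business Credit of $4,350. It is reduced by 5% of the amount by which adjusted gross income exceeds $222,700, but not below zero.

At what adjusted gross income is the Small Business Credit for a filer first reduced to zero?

The credit falls by 5% of each dollar above $222,700, so it reaches zero when the excess is $4,350 / 5% = $87,000: income = $222,700 + $87,000 = $309,700.

$309,700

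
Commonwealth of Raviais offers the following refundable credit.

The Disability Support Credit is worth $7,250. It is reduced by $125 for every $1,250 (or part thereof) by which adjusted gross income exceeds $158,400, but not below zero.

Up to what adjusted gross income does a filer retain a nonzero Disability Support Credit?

$229,650

After 57 increments the reduction is 57 × $125 = $7,125, leaving $125; one more increment wipes it out. Increment 57 ends at excess 57 × $1,250 = $71,250, so the highest qualifying income is $158,400 + $71,250 = $229,650.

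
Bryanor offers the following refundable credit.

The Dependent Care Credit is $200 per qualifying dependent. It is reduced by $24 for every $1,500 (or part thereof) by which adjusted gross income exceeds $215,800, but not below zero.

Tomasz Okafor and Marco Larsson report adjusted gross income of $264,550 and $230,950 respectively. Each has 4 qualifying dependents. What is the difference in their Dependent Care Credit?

Tomasz ($264,550): Dependent Care Credit: base = 4 × $200 = $800. income exceeds $215,800 by $48,750, which is 33 full-or-partial $1,500 increments; reduction = 33 × $24 = $792, leaving $8.
Marco ($230,950): Dependent Care Credit: base = 4 × $200 = $800. income exceeds $215,800 by $15,150, which is 11 full-or-partial $1,500 increments; reduction = 11 × $24 = $264, leaving $536.
Difference: |$8 − $536| = $528.

$528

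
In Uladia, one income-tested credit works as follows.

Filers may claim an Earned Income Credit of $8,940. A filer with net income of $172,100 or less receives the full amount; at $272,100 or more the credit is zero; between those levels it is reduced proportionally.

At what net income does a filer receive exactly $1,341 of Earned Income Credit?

$257,100

$1,341 is 1,341/8,940 of the full $8,940, so 7,599/8,940 of the $100,000 range has been used: income = $172,100 + $100,000 × 7,599/8,940 = $257,100.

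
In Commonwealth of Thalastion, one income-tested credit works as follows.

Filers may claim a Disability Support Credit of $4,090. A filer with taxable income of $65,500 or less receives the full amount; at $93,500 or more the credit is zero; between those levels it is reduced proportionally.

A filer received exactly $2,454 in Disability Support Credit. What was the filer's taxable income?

$76,700

$2,454 is 2,454/4,090 of the full $4,090, so 1,636/4,090 of the $28,000 range has been used: income = $65,500 + $28,000 × 1,636/4,090 = $76,700.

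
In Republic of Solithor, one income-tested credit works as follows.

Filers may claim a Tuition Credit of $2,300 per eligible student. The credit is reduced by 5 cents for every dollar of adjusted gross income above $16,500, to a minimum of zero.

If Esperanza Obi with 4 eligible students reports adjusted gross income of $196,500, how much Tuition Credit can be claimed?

$200

Tuition Credit: base = 4 × $2,300 = $9,200. 5% of the $180,000 excess over $16,500 is $9,000; credit = $9,200 − $9,000 = $200.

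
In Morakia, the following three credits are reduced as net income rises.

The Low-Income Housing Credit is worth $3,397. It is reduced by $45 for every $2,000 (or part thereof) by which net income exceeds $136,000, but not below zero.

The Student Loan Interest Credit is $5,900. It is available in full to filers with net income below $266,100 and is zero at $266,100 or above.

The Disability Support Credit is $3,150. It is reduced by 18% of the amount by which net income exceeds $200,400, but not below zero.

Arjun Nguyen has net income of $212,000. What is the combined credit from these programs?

$8,649

Low-Income Housing Credit: income exceeds $136,000 by $76,000, which is 38 full-or-partial $2,000 increments; reduction = 38 × $45 = $1,710, leaving $1,687.
Student Loan Interest Credit: $212,000 is below the $266,100 cutoff, so the full $5,900 applies.
Disability Support Credit: 18% of the $11,600 excess over $200,400 is $2,088; credit = $3,150 − $2,088 = $1,062.
Total: $1,687 + $5,900 + $1,062 = $8,649.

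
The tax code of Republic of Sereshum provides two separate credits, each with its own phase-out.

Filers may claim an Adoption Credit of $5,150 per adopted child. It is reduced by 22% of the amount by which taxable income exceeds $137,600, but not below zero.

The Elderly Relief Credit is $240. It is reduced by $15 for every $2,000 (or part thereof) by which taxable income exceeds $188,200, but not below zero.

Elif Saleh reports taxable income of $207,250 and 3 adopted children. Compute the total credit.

$217

Adoption Credit: base = 3 × $5,150 = $15,450. 22% of the $69,650 excess over $137,600 is $15,323; credit = $15,450 − $15,323 = $127.
Elderly Relief Credit: income exceeds $188,200 by $19,050, which is 10 full-or-partial $2,000 increments; reduction = 10 × $15 = $150, leaving $90.
Total: $127 + $90 = $217.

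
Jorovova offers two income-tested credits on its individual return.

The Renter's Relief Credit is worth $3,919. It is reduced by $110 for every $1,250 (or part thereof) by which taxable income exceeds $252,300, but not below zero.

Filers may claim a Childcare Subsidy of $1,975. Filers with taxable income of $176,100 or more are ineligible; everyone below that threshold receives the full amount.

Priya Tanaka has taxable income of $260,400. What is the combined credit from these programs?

$3,149

Renter's Relief Credit: income exceeds $252,300 by $8,100, which is 7 full-or-partial $1,250 increments; reduction = 7 × $110 = $770, leaving $3,149.
Childcare Subsidy: $260,400 meets or exceeds the $176,100 cutoff, so the credit is $0.
Total: $3,149 + $0 = $3,149.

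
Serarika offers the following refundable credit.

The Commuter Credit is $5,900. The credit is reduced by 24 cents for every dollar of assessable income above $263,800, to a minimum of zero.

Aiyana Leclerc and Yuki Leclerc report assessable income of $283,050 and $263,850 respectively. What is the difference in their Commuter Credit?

Aiyana ($283,050): Commuter Credit: 24% of the $19,250 excess over $263,800 is $4,620; credit = $5,900 − $4,620 = $1,280.
Yuki ($263,850): Commuter Credit: 24% of the $50 excess over $263,800 is $12; credit = $5,900 − $12 = $5,888.
Difference: |$1,280 − $5,888| = $4,608.

$4,608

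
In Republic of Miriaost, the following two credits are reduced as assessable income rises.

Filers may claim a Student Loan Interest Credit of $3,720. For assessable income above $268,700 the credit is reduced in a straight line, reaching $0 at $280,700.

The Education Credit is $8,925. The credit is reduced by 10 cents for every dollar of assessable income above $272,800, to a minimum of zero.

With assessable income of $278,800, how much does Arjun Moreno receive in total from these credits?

Student Loan Interest Credit: $278,800 is $10,100 into a $12,000 phase-out range, leaving 1,900/12,000 of the credit: $3,720 × 1,900/12,000 = $589.
Education Credit: 10% of the $6,000 excess over $272,800 is $600; credit = $8,925 − $600 = $8,325.
Total: $589 + $8,325 = $8,914.

$8,914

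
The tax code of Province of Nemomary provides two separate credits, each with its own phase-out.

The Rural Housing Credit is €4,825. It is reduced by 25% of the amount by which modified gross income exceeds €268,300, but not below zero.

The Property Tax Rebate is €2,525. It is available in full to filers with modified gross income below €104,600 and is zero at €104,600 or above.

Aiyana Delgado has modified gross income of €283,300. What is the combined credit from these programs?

Rural Housing Credit: 25% of the €15,000 excess over €268,300 is €3,750; credit = €4,825 − €3,750 = €1,075.
Property Tax Rebate: €283,300 meets or exceeds the €104,600 cutoff, so the credit is €0.
Total: €1,075 + €0 = €1,075.

€1,075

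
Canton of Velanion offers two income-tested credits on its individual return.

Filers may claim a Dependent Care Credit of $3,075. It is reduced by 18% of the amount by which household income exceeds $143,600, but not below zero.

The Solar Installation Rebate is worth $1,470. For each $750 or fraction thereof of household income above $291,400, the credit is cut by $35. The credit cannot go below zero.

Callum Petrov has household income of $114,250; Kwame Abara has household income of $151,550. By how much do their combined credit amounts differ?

$1,431

Callum ($114,250): Dependent Care Credit: $114,250 is at or below the $143,600 threshold, so the full $3,075 applies. Solar Installation Rebate: $114,250 is at or below the $291,400 threshold, so the full $1,470 applies. total $3,075 + $1,470 = $4,545
Kwame ($151,550): Dependent Care Credit: 18% of the $7,950 excess over $143,600 is $1,431; credit = $3,075 − $1,431 = $1,644. Solar Installation Rebate: $151,550 is at or below the $291,400 threshold, so the full $1,470 applies. total $1,644 + $1,470 = $3,114
Difference: |$4,545 − $3,114| = $1,431.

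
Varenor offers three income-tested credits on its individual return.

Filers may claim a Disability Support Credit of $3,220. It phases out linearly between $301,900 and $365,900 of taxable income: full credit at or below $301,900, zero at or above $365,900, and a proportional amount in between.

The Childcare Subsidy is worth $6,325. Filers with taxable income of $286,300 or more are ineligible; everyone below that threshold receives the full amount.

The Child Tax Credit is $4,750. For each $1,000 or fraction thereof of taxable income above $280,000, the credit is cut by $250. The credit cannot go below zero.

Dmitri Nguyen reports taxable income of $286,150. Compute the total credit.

$12,545

Disability Support Credit: $286,150 is at or below the $301,900 threshold, so the full $3,220 applies.
Childcare Subsidy: $286,150 is below the $286,300 cutoff, so the full $6,325 applies.
Child Tax Credit: income exceeds $280,000 by $6,150, which is 7 full-or-partial $1,000 increments; reduction = 7 × $250 = $1,750, leaving $3,000.
Total: $3,220 + $6,325 + $3,000 = $12,545.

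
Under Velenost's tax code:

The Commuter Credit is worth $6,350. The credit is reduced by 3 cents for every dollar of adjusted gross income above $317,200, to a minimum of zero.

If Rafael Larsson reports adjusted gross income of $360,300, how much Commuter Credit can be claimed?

Commuter Credit: 3% of the $43,100 excess over $317,200 is $1,293; credit = $6,350 − $1,293 = $5,057.

$5,057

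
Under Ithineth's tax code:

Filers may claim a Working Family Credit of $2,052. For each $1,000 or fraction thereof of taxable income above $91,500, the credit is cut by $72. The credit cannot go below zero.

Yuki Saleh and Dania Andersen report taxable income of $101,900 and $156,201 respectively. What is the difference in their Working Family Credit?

Yuki ($101,900): Working Family Credit: income exceeds $91,500 by $10,400, which is 11 full-or-partial $1,000 increments; reduction = 11 × $72 = $792, leaving $1,260.
Dania ($156,201): Working Family Credit: income exceeds $91,500 by $64,701 → 65 increments × $72 = $4,680 ≥ base, so the credit is $0.
Difference: |$1,260 − $0| = $1,260.

$1,260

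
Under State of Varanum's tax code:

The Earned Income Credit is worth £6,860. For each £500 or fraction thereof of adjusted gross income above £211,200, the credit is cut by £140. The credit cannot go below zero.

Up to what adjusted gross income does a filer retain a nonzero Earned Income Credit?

£235,200

After 48 increments the reduction is 48 × £140 = £6,720, leaving £140; one more increment wipes it out. Increment 48 ends at excess 48 × £500 = £24,000, so the highest qualifying income is £211,200 + £24,000 = £235,200.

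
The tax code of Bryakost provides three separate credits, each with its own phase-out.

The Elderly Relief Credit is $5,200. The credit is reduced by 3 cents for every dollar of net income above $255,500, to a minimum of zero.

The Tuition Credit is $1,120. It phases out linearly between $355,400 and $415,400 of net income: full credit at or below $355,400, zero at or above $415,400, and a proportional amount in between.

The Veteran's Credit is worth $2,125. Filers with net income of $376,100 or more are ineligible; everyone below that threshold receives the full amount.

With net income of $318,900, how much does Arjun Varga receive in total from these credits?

$6,543

Elderly Relief Credit: 3% of the $63,400 excess over $255,500 is $1,902; credit = $5,200 − $1,902 = $3,298.
Tuition Credit: $318,900 is at or below the $355,400 threshold, so the full $1,120 applies.
Veteran's Credit: $318,900 is below the $376,100 cutoff, so the full $2,125 applies.
Total: $3,298 + $1,120 + $2,125 = $6,543.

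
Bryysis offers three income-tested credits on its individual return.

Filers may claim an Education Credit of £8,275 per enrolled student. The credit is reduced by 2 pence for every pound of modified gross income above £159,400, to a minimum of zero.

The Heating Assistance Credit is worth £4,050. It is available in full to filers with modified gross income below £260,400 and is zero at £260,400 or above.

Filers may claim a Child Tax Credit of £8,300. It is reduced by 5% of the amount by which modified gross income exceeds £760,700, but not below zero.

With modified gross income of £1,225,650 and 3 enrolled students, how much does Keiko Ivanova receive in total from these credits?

Education Credit: base = 3 × £8,275 = £24,825. 2% of the £1,066,250 excess over £159,400 is £21,325; credit = £24,825 − £21,325 = £3,500.
Heating Assistance Credit: £1,225,650 meets or exceeds the £260,400 cutoff, so the credit is £0.
Child Tax Credit: 5% of the £464,950 excess over £760,700 is £23,247.50 ≥ base, so the credit is £0.
Total: £3,500 + £0 + £0 = £3,500.

£3,500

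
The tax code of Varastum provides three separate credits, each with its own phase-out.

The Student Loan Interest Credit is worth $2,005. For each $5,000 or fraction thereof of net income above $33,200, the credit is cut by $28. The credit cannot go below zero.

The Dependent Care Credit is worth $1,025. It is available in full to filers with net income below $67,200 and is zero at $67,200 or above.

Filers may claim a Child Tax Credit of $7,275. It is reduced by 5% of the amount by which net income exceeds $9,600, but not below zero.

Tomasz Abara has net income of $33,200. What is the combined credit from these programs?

Student Loan Interest Credit: $33,200 is at or below the $33,200 threshold, so the full $2,005 applies.
Dependent Care Credit: $33,200 is below the $67,200 cutoff, so the full $1,025 applies.
Child Tax Credit: 5% of the $23,600 excess over $9,600 is $1,180; credit = $7,275 − $1,180 = $6,095.
Total: $2,005 + $1,025 + $6,095 = $9,125.

$9,125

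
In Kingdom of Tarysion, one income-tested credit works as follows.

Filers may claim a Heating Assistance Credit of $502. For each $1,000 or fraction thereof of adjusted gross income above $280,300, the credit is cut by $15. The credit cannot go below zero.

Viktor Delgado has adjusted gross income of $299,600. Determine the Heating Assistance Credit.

$202

Heating Assistance Credit: income exceeds $280,300 by $19,300, which is 20 full-or-partial $1,000 increments; reduction = 20 × $15 = $300, leaving $202.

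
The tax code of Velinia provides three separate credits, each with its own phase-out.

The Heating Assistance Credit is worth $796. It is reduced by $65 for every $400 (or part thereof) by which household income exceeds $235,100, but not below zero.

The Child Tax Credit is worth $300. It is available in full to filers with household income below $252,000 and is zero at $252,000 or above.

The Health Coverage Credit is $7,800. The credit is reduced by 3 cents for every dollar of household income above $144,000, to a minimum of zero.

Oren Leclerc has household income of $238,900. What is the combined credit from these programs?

$5,399

Heating Assistance Credit: income exceeds $235,100 by $3,800, which is 10 full-or-partial $400 increments; reduction = 10 × $65 = $650, leaving $146.
Child Tax Credit: $238,900 is below the $252,000 cutoff, so the full $300 applies.
Health Coverage Credit: 3% of the $94,900 excess over $144,000 is $2,847; credit = $7,800 − $2,847 = $4,953.
Total: $146 + $300 + $4,953 = $5,399.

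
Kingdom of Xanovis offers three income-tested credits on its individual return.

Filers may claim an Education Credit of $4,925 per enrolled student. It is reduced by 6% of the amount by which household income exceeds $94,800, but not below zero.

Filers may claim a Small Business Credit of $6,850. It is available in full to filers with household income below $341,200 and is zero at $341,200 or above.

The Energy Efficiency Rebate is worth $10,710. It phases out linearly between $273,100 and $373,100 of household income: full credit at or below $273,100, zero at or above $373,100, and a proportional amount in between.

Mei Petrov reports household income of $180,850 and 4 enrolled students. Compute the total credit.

Education Credit: base = 4 × $4,925 = $19,700. 6% of the $86,050 excess over $94,800 is $5,163; credit = $19,700 − $5,163 = $14,537.
Small Business Credit: $180,850 is below the $341,200 cutoff, so the full $6,850 applies.
Energy Efficiency Rebate: $180,850 is at or below the $273,100 threshold, so the full $10,710 applies.
Total: $14,537 + $6,850 + $10,710 = $32,097.

$32,097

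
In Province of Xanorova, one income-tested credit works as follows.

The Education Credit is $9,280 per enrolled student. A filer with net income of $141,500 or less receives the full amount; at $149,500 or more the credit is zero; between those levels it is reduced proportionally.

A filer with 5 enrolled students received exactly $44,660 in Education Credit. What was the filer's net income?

Full credit = 5 × $9,280 = $46,400.
$44,660 is 44,660/46,400 of the full $46,400, so 1,740/46,400 of the $8,000 range has been used: income = $141,500 + $8,000 × 1,740/46,400 = $141,800.

$141,800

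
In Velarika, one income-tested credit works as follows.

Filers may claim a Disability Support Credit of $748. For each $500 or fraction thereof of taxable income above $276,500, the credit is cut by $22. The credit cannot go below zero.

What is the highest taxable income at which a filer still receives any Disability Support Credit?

After 33 increments the reduction is 33 × $22 = $726, leaving $22; one more increment wipes it out. Increment 33 ends at excess 33 × $500 = $16,500, so the highest qualifying income is $276,500 + $16,500 = $293,000.

$293,000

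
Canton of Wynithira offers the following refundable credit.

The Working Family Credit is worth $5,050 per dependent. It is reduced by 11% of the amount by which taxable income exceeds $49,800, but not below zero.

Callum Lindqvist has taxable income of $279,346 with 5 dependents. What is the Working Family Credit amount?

Working Family Credit: base = 5 × $5,050 = $25,250. 11% of the $229,546 excess over $49,800 is $25,250.06 ≥ base, so the credit is $0.

$0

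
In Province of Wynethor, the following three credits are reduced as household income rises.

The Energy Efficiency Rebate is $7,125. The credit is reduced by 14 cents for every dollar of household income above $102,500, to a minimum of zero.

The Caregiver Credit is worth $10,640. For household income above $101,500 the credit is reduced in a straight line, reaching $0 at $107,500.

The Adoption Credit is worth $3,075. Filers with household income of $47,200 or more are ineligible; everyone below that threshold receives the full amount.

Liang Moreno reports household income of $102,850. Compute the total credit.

Energy Efficiency Rebate: 14% of the $350 excess over $102,500 is $49; credit = $7,125 − $49 = $7,076.
Caregiver Credit: $102,850 is $1,350 into a $6,000 phase-out range, leaving 4,650/6,000 of the credit: $10,640 × 4,650/6,000 = $8,246.
Adoption Credit: $102,850 meets or exceeds the $47,200 cutoff, so the credit is $0.
Total: $7,076 + $8,246 + $0 = $15,322.

$15,322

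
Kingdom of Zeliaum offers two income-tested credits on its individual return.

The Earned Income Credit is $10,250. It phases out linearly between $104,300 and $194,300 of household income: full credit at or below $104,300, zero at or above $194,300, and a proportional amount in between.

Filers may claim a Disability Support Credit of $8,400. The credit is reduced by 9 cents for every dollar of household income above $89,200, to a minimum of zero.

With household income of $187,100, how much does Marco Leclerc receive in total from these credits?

Earned Income Credit: $187,100 is $82,800 into a $90,000 phase-out range, leaving 7,200/90,000 of the credit: $10,250 × 7,200/90,000 = $820.
Disability Support Credit: 9% of the $97,900 excess over $89,200 is $8,811 ≥ base, so the credit is $0.
Total: $820 + $0 = $820.

$820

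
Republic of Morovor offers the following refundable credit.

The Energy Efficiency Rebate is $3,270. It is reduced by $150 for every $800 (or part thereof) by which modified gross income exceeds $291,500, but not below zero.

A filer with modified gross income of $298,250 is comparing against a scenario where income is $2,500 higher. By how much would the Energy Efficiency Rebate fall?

At $298,250 — income exceeds $291,500 by $6,750, which is 9 full-or-partial $800 increments; reduction = 9 × $150 = $1,350, leaving $1,920.
At $300,750 — income exceeds $291,500 by $9,250, which is 12 full-or-partial $800 increments; reduction = 12 × $150 = $1,800, leaving $1,470.
Lost: $1,920 − $1,470 = $450.

$450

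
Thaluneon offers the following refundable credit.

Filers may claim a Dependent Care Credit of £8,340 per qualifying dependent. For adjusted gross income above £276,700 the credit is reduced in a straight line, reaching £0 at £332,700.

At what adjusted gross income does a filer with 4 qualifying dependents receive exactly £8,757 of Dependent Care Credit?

Full credit = 4 × £8,340 = £33,360.
£8,757 is 8,757/33,360 of the full £33,360, so 24,603/33,360 of the £56,000 range has been used: income = £276,700 + £56,000 × 24,603/33,360 = £318,000.

£318,000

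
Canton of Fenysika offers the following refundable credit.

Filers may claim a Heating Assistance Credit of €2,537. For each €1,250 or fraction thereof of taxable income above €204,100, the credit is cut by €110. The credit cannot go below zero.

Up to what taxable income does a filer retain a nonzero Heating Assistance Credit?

After 23 increments the reduction is 23 × €110 = €2,530, leaving €7; one more increment wipes it out. Increment 23 ends at excess 23 × €1,250 = €28,750, so the highest qualifying income is €204,100 + €28,750 = €232,850.

€232,850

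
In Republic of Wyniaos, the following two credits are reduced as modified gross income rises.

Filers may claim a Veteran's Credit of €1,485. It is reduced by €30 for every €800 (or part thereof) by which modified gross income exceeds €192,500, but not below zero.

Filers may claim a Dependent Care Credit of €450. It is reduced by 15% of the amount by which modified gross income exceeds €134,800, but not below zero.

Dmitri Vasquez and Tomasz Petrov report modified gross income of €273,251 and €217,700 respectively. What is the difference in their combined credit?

Dmitri (€273,251): Veteran's Credit: income exceeds €192,500 by €80,751 → 101 increments × €30 = €3,030 ≥ base, so the credit is €0. Dependent Care Credit: 15% of the €138,451 excess over €134,800 is €20,767.65 ≥ base, so the credit is €0. total €0 + €0 = €0
Tomasz (€217,700): Veteran's Credit: income exceeds €192,500 by €25,200, which is 32 full-or-partial €800 increments; reduction = 32 × €30 = €960, leaving €525. Dependent Care Credit: 15% of the €82,900 excess over €134,800 is €12,435 ≥ base, so the credit is €0. total €525 + €0 = €525
Difference: |€0 − €525| = €525.

€525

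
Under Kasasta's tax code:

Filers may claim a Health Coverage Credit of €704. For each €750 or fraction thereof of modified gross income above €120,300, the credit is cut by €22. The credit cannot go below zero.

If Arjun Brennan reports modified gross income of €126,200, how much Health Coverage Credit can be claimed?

€528

Health Coverage Credit: income exceeds €120,300 by €5,900, which is 8 full-or-partial €750 increments; reduction = 8 × €22 = €176, leaving €528.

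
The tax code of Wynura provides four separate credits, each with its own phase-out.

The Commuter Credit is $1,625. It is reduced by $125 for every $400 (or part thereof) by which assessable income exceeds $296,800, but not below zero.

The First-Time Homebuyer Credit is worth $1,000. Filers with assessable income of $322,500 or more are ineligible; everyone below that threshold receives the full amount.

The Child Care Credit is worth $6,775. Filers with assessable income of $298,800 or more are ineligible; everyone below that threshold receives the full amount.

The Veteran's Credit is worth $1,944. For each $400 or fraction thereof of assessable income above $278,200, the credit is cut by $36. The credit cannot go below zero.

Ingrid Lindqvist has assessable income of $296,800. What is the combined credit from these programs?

$9,652

Commuter Credit: $296,800 is at or below the $296,800 threshold, so the full $1,625 applies.
First-Time Homebuyer Credit: $296,800 is below the $322,500 cutoff, so the full $1,000 applies.
Child Care Credit: $296,800 is below the $298,800 cutoff, so the full $6,775 applies.
Veteran's Credit: income exceeds $278,200 by $18,600, which is 47 full-or-partial $400 increments; reduction = 47 × $36 = $1,692, leaving $252.
Total: $1,625 + $1,000 + $6,775 + $252 = $9,652.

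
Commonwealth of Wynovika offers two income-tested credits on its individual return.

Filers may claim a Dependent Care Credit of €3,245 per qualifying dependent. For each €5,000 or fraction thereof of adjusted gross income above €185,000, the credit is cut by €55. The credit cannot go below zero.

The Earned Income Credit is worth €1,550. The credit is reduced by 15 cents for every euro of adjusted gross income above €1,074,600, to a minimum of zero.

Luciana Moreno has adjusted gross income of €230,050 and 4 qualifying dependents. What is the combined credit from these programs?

€13,980

Dependent Care Credit: base = 4 × €3,245 = €12,980. income exceeds €185,000 by €45,050, which is 10 full-or-partial €5,000 increments; reduction = 10 × €55 = €550, leaving €12,430.
Earned Income Credit: €230,050 is at or below the €1,074,600 threshold, so the full €1,550 applies.
Total: €12,430 + €1,550 = €13,980.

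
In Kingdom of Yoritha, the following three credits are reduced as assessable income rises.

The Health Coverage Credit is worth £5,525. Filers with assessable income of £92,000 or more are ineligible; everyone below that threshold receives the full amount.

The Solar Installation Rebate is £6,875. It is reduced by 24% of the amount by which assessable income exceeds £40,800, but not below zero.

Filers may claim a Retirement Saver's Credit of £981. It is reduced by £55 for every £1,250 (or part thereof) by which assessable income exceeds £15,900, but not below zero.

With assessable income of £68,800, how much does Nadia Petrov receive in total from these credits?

£5,680

Health Coverage Credit: £68,800 is below the £92,000 cutoff, so the full £5,525 applies.
Solar Installation Rebate: 24% of the £28,000 excess over £40,800 is £6,720; credit = £6,875 − £6,720 = £155.
Retirement Saver's Credit: income exceeds £15,900 by £52,900 → 43 increments × £55 = £2,365 ≥ base, so the credit is £0.
Total: £5,525 + £155 + £0 = £5,680.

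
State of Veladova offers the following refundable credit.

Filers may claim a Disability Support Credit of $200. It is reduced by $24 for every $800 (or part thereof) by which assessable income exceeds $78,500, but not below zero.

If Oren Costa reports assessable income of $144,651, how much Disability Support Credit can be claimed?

Disability Support Credit: income exceeds $78,500 by $66,151 → 83 increments × $24 = $1,992 ≥ base, so the credit is $0.

$0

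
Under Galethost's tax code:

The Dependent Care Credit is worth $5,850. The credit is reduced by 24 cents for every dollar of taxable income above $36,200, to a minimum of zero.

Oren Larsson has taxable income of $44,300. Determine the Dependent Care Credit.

Dependent Care Credit: 24% of the $8,100 excess over $36,200 is $1,944; credit = $5,850 − $1,944 = $3,906.

$3,906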